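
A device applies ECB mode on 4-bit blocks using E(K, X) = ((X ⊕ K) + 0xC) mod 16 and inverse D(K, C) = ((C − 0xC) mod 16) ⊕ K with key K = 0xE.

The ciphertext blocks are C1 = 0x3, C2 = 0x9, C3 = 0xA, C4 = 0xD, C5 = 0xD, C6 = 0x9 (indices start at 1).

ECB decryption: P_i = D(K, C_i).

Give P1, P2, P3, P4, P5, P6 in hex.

P1 = 0x9, P2 = 0x3, P3 = 0x0, P4 = 0xF, P5 = 0xF, P6 = 0x3

P1: D(K, 0x3) = 0x9.
P2: D(K, 0x9) = 0x3.
P3: D(K, 0xA) = 0x0.
P4: D(K, 0xD) = 0xF.
P5: D(K, 0xD) = 0xF.
P6: D(K, 0x9) = 0x3.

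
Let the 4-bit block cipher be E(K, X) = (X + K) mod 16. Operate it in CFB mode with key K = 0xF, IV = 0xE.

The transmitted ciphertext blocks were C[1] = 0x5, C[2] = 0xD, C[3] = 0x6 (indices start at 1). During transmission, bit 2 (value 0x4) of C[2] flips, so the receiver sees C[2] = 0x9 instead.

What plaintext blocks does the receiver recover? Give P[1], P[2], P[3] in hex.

P[1] = 0x8, P[2] = 0xD, P[3] = 0xE

CFB decryption: P_i = C_i ⊕ E(K, C_{i−1}), with C_{0} = IV.
Only C[2] changed, to 0x9. In CFB, a change in C_i flips the same bit in P_i and garbles P_{i+1}. Decrypting the received ciphertext:
P[1]: E(K, 0xE) = 0xD; 0x5 ⊕ 0xD = 0x8.
P[2]: E(K, 0x5) = 0x4; 0x9 ⊕ 0x4 = 0xD.
P[3]: E(K, 0x9) = 0x8; 0x6 ⊕ 0x8 = 0xE.
Blocks that differ from the original plaintext: P[2], P[3].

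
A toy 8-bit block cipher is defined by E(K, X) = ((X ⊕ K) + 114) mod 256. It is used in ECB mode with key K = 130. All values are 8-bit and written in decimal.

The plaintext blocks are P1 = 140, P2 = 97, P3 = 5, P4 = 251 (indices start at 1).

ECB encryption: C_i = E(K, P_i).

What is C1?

C1: E(K, 140) = 128.

C1 = 128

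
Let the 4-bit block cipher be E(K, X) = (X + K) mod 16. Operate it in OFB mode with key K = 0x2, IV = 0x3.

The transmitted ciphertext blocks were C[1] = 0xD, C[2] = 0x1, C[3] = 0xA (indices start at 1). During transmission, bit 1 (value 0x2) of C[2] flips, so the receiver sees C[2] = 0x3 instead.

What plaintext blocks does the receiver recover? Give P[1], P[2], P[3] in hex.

P[1] = 0x8, P[2] = 0x4, P[3] = 0x3

OFB decryption: S_i = E(K, S_{i−1}) with S_{0} = IV; P_i = C_i ⊕ S_i.
Only C[2] changed, to 0x3. In OFB, a change in C_i flips the same bit in P_i only; the keystream is unaffected. Decrypting the received ciphertext:
P[1]: S = E(K, 0x3) = 0x5; 0xD ⊕ 0x5 = 0x8.
P[2]: S = E(K, 0x5) = 0x7; 0x3 ⊕ 0x7 = 0x4.
P[3]: S = E(K, 0x7) = 0x9; 0xA ⊕ 0x9 = 0x3.
Blocks that differ from the original plaintext: P[2].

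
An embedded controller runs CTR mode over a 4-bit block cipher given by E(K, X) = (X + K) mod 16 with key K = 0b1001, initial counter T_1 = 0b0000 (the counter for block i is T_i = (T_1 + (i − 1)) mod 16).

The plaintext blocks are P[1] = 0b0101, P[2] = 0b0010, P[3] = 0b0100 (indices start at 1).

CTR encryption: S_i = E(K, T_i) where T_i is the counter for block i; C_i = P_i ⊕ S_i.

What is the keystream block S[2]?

C[1]: T = 0b0000, S = E(K, T) = 0b1001; 0b0101 ⊕ 0b1001 = 0b1100.
C[2]: T = 0b0001, S = E(K, T) = 0b1010; 0b0010 ⊕ 0b1010 = 0b1000.
So S[2] = 0b1010.

0b1010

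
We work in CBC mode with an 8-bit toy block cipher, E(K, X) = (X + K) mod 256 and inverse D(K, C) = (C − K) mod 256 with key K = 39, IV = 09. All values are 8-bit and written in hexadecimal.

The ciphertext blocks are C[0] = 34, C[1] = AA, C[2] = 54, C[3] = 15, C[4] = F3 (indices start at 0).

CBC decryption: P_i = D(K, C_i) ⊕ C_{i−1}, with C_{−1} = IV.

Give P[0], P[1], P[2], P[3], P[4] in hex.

P[0]: D(K, 34) = FB; FB ⊕ 09 = F2.
P[1]: D(K, AA) = 71; 71 ⊕ 34 = 45.
P[2]: D(K, 54) = 1B; 1B ⊕ AA = B1.
P[3]: D(K, 15) = DC; DC ⊕ 54 = 88.
P[4]: D(K, F3) = BA; BA ⊕ 15 = AF.

P[0] = F2, P[1] = 45, P[2] = B1, P[3] = 88, P[4] = AF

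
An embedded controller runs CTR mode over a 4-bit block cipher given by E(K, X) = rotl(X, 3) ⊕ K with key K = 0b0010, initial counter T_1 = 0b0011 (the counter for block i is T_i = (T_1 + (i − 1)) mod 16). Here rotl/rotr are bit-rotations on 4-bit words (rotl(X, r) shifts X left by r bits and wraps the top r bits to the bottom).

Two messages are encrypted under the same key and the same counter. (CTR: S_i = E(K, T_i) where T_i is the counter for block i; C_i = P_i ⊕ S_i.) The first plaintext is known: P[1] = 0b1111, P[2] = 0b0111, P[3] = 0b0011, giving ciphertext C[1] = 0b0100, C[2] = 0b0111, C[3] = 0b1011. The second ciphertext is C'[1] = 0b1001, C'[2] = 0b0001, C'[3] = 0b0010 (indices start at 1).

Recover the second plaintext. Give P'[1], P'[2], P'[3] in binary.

P'[1] = 0b0010, P'[2] = 0b0001, P'[3] = 0b1010

In CTR with a reused counter, both messages share the same keystream S_i, so C_i ⊕ C'_i = P_i ⊕ P'_i and thus P'_i = P_i ⊕ C_i ⊕ C'_i.
P'[1]: 0b1111 ⊕ 0b0100 ⊕ 0b1001 = 0b0010.
P'[2]: 0b0111 ⊕ 0b0111 ⊕ 0b0001 = 0b0001.
P'[3]: 0b0011 ⊕ 0b1011 ⊕ 0b0010 = 0b1010.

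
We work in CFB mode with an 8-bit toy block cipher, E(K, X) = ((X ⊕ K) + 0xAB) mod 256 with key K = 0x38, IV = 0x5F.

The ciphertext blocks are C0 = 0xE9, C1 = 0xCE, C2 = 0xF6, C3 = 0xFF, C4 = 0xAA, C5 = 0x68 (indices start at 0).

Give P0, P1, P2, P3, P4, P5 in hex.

CFB decryption: P_i = C_i ⊕ E(K, C_{i−1}), with C_{−1} = IV.
P0: E(K, 0x5F) = 0x12; 0xE9 ⊕ 0x12 = 0xFB.
P1: E(K, 0xE9) = 0x7C; 0xCE ⊕ 0x7C = 0xB2.
P2: E(K, 0xCE) = 0xA1; 0xF6 ⊕ 0xA1 = 0x57.
P3: E(K, 0xF6) = 0x79; 0xFF ⊕ 0x79 = 0x86.
P4: E(K, 0xFF) = 0x72; 0xAA ⊕ 0x72 = 0xD8.
P5: E(K, 0xAA) = 0x3D; 0x68 ⊕ 0x3D = 0x55.

P0 = 0xFB, P1 = 0xB2, P2 = 0x57, P3 = 0x86, P4 = 0xD8, P5 = 0x55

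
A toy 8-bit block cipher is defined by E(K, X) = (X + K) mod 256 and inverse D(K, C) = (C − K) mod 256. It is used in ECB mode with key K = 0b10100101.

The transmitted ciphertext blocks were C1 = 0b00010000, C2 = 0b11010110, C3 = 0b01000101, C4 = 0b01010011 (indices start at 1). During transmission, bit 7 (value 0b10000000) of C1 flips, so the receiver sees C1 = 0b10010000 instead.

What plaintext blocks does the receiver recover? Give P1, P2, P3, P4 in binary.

ECB decryption: P_i = D(K, C_i).
Only C1 changed, to 0b10010000. In ECB, a change in C_i affects only P_i. Decrypting the received ciphertext:
P1: D(K, 0b10010000) = 0b11101011.
P2: D(K, 0b11010110) = 0b00110001.
P3: D(K, 0b01000101) = 0b10100000.
P4: D(K, 0b01010011) = 0b10101110.
Blocks that differ from the original plaintext: P1.

P1 = 0b11101011, P2 = 0b00110001, P3 = 0b10100000, P4 = 0b10101110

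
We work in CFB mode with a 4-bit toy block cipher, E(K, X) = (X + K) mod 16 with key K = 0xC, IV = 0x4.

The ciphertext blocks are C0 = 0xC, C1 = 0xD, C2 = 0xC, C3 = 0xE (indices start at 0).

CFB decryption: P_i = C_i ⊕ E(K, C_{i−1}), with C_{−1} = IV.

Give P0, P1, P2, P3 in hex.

P0 = 0xC, P1 = 0x5, P2 = 0x5, P3 = 0x6

P0: E(K, 0x4) = 0x0; 0xC ⊕ 0x0 = 0xC.
P1: E(K, 0xC) = 0x8; 0xD ⊕ 0x8 = 0x5.
P2: E(K, 0xD) = 0x9; 0xC ⊕ 0x9 = 0x5.
P3: E(K, 0xC) = 0x8; 0xE ⊕ 0x8 = 0x6.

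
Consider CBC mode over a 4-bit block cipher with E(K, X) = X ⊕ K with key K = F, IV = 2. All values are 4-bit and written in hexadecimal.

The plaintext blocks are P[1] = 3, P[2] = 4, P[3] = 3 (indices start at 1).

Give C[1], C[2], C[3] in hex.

CBC encryption: C_i = E(K, P_i ⊕ C_{i−1}), with C_{0} = IV.
C[1]: P[1] ⊕ 2 = 1; E(K, 1) = E.
C[2]: P[2] ⊕ E = A; E(K, A) = 5.
C[3]: P[3] ⊕ 5 = 6; E(K, 6) = 9.

C[1] = E, C[2] = 5, C[3] = 9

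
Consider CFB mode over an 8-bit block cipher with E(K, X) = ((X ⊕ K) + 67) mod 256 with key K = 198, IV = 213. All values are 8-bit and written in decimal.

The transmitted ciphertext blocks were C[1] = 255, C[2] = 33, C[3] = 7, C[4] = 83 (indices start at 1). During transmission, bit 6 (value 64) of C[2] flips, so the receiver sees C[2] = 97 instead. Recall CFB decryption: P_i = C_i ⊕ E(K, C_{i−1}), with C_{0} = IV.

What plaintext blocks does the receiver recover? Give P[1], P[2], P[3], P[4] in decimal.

Only C[2] changed, to 97. In CFB, a change in C_i flips the same bit in P_i and garbles P_{i+1}. Decrypting the received ciphertext:
P[1]: E(K, 213) = 86; 255 ⊕ 86 = 169.
P[2]: E(K, 255) = 124; 97 ⊕ 124 = 29.
P[3]: E(K, 97) = 234; 7 ⊕ 234 = 237.
P[4]: E(K, 7) = 4; 83 ⊕ 4 = 87.
Blocks that differ from the original plaintext: P[2], P[3].

P[1] = 169, P[2] = 29, P[3] = 237, P[4] = 87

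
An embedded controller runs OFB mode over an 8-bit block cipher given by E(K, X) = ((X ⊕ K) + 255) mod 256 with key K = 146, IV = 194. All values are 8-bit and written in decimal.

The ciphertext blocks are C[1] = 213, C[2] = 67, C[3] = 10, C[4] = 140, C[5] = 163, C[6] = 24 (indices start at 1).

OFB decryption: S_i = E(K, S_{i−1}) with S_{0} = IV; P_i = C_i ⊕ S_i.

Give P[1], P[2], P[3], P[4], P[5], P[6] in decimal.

P[1] = 154, P[2] = 159, P[3] = 71, P[4] = 82, P[5] = 232, P[6] = 192

P[1]: S = E(K, 194) = 79; 213 ⊕ 79 = 154.
P[2]: S = E(K, 79) = 220; 67 ⊕ 220 = 159.
P[3]: S = E(K, 220) = 77; 10 ⊕ 77 = 71.
P[4]: S = E(K, 77) = 222; 140 ⊕ 222 = 82.
P[5]: S = E(K, 222) = 75; 163 ⊕ 75 = 232.
P[6]: S = E(K, 75) = 216; 24 ⊕ 216 = 192.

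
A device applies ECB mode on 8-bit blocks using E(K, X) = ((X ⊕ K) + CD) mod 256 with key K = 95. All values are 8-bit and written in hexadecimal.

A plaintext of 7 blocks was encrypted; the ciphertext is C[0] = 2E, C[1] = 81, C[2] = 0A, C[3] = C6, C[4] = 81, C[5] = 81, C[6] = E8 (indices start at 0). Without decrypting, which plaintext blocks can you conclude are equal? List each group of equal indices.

ECB encrypts each block independently with the same key, so equal ciphertext blocks imply equal plaintext blocks.
C[1] = C[4] = C[5] = 81, so P[1] = P[4] = P[5].

P[1] = P[4] = P[5]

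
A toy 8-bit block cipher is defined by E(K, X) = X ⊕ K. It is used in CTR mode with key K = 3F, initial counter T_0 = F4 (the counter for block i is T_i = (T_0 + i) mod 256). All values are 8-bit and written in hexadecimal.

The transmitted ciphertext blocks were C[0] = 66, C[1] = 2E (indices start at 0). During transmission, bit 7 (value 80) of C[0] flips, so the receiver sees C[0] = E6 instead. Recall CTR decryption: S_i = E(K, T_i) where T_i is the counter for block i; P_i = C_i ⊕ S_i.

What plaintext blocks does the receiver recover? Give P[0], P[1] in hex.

P[0] = 2D, P[1] = E4

Only C[0] changed, to E6. In CTR, a change in C_i flips the same bit in P_i only; the keystream is unaffected. Decrypting the received ciphertext:
P[0]: T = F4, S = E(K, T) = CB; E6 ⊕ CB = 2D.
P[1]: T = F5, S = E(K, T) = CA; 2E ⊕ CA = E4.
Blocks that differ from the original plaintext: P[0].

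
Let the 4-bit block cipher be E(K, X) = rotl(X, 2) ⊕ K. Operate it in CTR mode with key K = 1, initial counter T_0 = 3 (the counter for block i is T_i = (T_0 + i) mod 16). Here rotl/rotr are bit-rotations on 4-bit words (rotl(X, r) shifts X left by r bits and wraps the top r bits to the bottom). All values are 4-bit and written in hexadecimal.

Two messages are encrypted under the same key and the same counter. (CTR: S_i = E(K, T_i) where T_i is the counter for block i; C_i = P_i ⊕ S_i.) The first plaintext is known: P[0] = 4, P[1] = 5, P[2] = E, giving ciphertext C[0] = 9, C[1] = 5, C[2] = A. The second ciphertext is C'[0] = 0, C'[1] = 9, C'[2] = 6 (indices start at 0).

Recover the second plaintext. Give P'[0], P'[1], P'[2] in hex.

P'[0] = D, P'[1] = 9, P'[2] = 2

In CTR with a reused counter, both messages share the same keystream S_i, so C_i ⊕ C'_i = P_i ⊕ P'_i and thus P'_i = P_i ⊕ C_i ⊕ C'_i.
P'[0]: 4 ⊕ 9 ⊕ 0 = D.
P'[1]: 5 ⊕ 5 ⊕ 9 = 9.
P'[2]: E ⊕ A ⊕ 6 = 2.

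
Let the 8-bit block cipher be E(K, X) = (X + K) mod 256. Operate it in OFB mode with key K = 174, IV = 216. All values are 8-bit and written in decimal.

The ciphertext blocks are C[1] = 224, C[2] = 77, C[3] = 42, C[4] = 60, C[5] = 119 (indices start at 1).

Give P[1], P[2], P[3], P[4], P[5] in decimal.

P[1] = 102, P[2] = 121, P[3] = 200, P[4] = 172, P[5] = 73

OFB decryption: S_i = E(K, S_{i−1}) with S_{0} = IV; P_i = C_i ⊕ S_i.
P[1]: S = E(K, 216) = 134; 224 ⊕ 134 = 102.
P[2]: S = E(K, 134) = 52; 77 ⊕ 52 = 121.
P[3]: S = E(K, 52) = 226; 42 ⊕ 226 = 200.
P[4]: S = E(K, 226) = 144; 60 ⊕ 144 = 172.
P[5]: S = E(K, 144) = 62; 119 ⊕ 62 = 73.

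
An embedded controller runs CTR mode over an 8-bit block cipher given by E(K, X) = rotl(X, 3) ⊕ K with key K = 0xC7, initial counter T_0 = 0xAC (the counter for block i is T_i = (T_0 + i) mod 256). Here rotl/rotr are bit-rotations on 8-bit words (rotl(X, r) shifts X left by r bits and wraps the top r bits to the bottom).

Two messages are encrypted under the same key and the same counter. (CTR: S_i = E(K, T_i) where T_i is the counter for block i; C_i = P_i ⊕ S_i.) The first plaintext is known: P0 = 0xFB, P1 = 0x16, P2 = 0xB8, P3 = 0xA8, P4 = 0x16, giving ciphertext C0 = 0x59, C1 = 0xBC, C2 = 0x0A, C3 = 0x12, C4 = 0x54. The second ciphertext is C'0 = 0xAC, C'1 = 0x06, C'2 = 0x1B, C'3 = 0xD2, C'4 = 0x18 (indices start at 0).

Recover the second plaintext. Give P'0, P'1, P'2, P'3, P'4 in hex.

P'0 = 0x0E, P'1 = 0xAC, P'2 = 0xA9, P'3 = 0x68, P'4 = 0x5A

In CTR with a reused counter, both messages share the same keystream S_i, so C_i ⊕ C'_i = P_i ⊕ P'_i and thus P'_i = P_i ⊕ C_i ⊕ C'_i.
P'0: 0xFB ⊕ 0x59 ⊕ 0xAC = 0x0E.
P'1: 0x16 ⊕ 0xBC ⊕ 0x06 = 0xAC.
P'2: 0xB8 ⊕ 0x0A ⊕ 0x1B = 0xA9.
P'3: 0xA8 ⊕ 0x12 ⊕ 0xD2 = 0x68.
P'4: 0x16 ⊕ 0x54 ⊕ 0x18 = 0x5A.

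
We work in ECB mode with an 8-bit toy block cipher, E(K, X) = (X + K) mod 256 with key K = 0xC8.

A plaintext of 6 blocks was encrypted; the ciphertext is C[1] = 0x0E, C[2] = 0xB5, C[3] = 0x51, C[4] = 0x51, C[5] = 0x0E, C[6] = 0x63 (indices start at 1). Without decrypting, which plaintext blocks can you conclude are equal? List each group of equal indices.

P[1] = P[5]; P[3] = P[4]

ECB encrypts each block independently with the same key, so equal ciphertext blocks imply equal plaintext blocks.
C[1] = C[5] = 0x0E, so P[1] = P[5].
C[3] = C[4] = 0x51, so P[3] = P[4].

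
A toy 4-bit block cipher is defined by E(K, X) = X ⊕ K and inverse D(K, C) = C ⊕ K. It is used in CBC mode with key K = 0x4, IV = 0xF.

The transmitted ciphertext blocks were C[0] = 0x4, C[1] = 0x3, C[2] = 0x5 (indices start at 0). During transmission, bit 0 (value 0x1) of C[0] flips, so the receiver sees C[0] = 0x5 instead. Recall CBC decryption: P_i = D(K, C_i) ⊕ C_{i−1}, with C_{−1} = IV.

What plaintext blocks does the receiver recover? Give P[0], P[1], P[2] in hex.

P[0] = 0xE, P[1] = 0x2, P[2] = 0x2

Only C[0] changed, to 0x5. In CBC, a change in C_i garbles P_i and flips the same bit in P_{i+1}. Decrypting the received ciphertext:
P[0]: D(K, 0x5) = 0x1; 0x1 ⊕ 0xF = 0xE.
P[1]: D(K, 0x3) = 0x7; 0x7 ⊕ 0x5 = 0x2.
P[2]: D(K, 0x5) = 0x1; 0x1 ⊕ 0x3 = 0x2.
Blocks that differ from the original plaintext: P[0], P[1].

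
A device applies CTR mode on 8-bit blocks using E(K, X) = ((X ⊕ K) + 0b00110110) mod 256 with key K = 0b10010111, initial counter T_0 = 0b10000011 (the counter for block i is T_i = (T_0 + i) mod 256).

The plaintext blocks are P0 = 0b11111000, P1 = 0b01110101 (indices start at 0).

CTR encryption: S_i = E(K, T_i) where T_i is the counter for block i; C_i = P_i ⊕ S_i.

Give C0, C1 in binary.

C0: T = 0b10000011, S = E(K, T) = 0b01001010; 0b11111000 ⊕ 0b01001010 = 0b10110010.
C1: T = 0b10000100, S = E(K, T) = 0b01001001; 0b01110101 ⊕ 0b01001001 = 0b00111100.

C0 = 0b10110010, C1 = 0b00111100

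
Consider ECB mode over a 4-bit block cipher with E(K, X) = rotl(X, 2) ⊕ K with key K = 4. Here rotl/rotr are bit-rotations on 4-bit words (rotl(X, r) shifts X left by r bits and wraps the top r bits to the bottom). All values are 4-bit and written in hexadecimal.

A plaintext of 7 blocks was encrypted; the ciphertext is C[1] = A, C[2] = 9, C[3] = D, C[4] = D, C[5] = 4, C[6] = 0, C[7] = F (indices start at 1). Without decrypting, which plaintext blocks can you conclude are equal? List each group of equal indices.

ECB encrypts each block independently with the same key, so equal ciphertext blocks imply equal plaintext blocks.
C[3] = C[4] = D, so P[3] = P[4].

P[3] = P[4]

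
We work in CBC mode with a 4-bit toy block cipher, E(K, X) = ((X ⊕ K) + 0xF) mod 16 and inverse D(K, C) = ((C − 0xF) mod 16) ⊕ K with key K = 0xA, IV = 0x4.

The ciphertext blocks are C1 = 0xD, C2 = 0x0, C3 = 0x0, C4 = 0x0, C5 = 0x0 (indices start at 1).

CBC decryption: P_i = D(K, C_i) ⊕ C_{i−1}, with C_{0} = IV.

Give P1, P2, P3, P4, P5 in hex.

P1: D(K, 0xD) = 0x4; 0x4 ⊕ 0x4 = 0x0.
P2: D(K, 0x0) = 0xB; 0xB ⊕ 0xD = 0x6.
P3: D(K, 0x0) = 0xB; 0xB ⊕ 0x0 = 0xB.
P4: D(K, 0x0) = 0xB; 0xB ⊕ 0x0 = 0xB.
P5: D(K, 0x0) = 0xB; 0xB ⊕ 0x0 = 0xB.

P1 = 0x0, P2 = 0x6, P3 = 0xB, P4 = 0xB, P5 = 0xB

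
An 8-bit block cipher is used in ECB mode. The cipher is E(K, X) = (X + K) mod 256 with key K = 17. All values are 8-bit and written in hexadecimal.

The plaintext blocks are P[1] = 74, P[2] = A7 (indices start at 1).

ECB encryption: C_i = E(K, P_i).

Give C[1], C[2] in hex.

C[1] = 8B, C[2] = BE

C[1]: E(K, 74) = 8B.
C[2]: E(K, A7) = BE.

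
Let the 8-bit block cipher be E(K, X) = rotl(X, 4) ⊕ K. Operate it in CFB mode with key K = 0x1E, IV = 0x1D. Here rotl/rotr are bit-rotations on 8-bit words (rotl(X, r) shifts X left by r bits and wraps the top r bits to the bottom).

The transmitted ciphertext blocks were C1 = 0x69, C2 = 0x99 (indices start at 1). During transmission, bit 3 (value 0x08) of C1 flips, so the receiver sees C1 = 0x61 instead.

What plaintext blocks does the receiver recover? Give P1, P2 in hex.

P1 = 0xAE, P2 = 0x91

CFB decryption: P_i = C_i ⊕ E(K, C_{i−1}), with C_{0} = IV.
Only C1 changed, to 0x61. In CFB, a change in C_i flips the same bit in P_i and garbles P_{i+1}. Decrypting the received ciphertext:
P1: E(K, 0x1D) = 0xCF; 0x61 ⊕ 0xCF = 0xAE.
P2: E(K, 0x61) = 0x08; 0x99 ⊕ 0x08 = 0x91.
Blocks that differ from the original plaintext: P1, P2.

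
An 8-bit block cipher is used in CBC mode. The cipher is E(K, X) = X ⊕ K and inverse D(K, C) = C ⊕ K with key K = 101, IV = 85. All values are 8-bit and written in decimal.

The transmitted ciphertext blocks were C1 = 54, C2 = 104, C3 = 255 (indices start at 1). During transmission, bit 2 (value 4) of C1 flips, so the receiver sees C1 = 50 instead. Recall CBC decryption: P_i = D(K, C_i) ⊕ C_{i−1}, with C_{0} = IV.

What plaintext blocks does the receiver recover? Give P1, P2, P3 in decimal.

Only C1 changed, to 50. In CBC, a change in C_i garbles P_i and flips the same bit in P_{i+1}. Decrypting the received ciphertext:
P1: D(K, 50) = 87; 87 ⊕ 85 = 2.
P2: D(K, 104) = 13; 13 ⊕ 50 = 63.
P3: D(K, 255) = 154; 154 ⊕ 104 = 242.
Blocks that differ from the original plaintext: P1, P2.

P1 = 2, P2 = 63, P3 = 242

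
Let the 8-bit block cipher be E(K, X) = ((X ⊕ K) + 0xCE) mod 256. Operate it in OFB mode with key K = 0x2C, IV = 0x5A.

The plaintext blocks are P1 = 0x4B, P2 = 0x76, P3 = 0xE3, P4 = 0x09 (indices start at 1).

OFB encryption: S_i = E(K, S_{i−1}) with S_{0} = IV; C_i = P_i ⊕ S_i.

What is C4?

C4 = 0x9B

C1: S = E(K, 0x5A) = 0x44; 0x4B ⊕ 0x44 = 0x0F.
C2: S = E(K, 0x44) = 0x36; 0x76 ⊕ 0x36 = 0x40.
C3: S = E(K, 0x36) = 0xE8; 0xE3 ⊕ 0xE8 = 0x0B.
C4: S = E(K, 0xE8) = 0x92; 0x09 ⊕ 0x92 = 0x9B.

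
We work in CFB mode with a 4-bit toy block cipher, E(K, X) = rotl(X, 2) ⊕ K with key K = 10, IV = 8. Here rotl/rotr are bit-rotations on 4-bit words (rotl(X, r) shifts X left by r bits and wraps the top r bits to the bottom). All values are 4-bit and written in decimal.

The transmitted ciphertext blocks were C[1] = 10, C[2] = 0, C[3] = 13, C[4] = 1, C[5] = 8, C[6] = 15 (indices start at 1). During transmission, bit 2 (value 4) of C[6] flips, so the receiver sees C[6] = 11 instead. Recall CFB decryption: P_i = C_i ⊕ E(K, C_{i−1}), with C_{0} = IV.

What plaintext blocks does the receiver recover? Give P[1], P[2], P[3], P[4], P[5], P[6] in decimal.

P[1] = 2, P[2] = 0, P[3] = 7, P[4] = 12, P[5] = 6, P[6] = 3

Only C[6] changed, to 11. In CFB, a change in C_i flips the same bit in P_i and garbles P_{i+1}. Decrypting the received ciphertext:
P[1]: E(K, 8) = 8; 10 ⊕ 8 = 2.
P[2]: E(K, 10) = 0; 0 ⊕ 0 = 0.
P[3]: E(K, 0) = 10; 13 ⊕ 10 = 7.
P[4]: E(K, 13) = 13; 1 ⊕ 13 = 12.
P[5]: E(K, 1) = 14; 8 ⊕ 14 = 6.
P[6]: E(K, 8) = 8; 11 ⊕ 8 = 3.
Blocks that differ from the original plaintext: P[6].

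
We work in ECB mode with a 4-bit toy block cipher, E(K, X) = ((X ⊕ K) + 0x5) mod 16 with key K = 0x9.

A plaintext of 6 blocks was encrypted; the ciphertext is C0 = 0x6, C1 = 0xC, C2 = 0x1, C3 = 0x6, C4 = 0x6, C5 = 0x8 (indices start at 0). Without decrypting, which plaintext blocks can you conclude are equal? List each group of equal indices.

P0 = P3 = P4

ECB encrypts each block independently with the same key, so equal ciphertext blocks imply equal plaintext blocks.
C0 = C3 = C4 = 0x6, so P0 = P3 = P4.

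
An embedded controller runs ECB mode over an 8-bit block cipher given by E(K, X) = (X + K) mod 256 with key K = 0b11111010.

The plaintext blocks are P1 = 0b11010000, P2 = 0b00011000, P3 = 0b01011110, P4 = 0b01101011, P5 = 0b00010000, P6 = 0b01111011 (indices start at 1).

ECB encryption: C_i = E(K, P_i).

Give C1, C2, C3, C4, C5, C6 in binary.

C1: E(K, 0b11010000) = 0b11001010.
C2: E(K, 0b00011000) = 0b00010010.
C3: E(K, 0b01011110) = 0b01011000.
C4: E(K, 0b01101011) = 0b01100101.
C5: E(K, 0b00010000) = 0b00001010.
C6: E(K, 0b01111011) = 0b01110101.

C1 = 0b11001010, C2 = 0b00010010, C3 = 0b01011000, C4 = 0b01100101, C5 = 0b00001010, C6 = 0b01110101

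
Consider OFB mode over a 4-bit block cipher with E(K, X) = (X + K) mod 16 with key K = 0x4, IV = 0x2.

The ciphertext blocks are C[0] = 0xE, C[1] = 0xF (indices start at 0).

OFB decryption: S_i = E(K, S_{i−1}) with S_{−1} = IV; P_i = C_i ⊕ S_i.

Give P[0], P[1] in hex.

P[0] = 0x8, P[1] = 0x5

P[0]: S = E(K, 0x2) = 0x6; 0xE ⊕ 0x6 = 0x8.
P[1]: S = E(K, 0x6) = 0xA; 0xF ⊕ 0xA = 0x5.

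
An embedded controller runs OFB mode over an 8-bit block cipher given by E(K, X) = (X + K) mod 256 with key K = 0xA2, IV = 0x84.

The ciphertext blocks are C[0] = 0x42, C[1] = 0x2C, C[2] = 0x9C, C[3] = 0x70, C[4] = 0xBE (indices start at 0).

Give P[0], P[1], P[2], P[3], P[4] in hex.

P[0] = 0x64, P[1] = 0xE4, P[2] = 0xF6, P[3] = 0x7C, P[4] = 0x10

OFB decryption: S_i = E(K, S_{i−1}) with S_{−1} = IV; P_i = C_i ⊕ S_i.
P[0]: S = E(K, 0x84) = 0x26; 0x42 ⊕ 0x26 = 0x64.
P[1]: S = E(K, 0x26) = 0xC8; 0x2C ⊕ 0xC8 = 0xE4.
P[2]: S = E(K, 0xC8) = 0x6A; 0x9C ⊕ 0x6A = 0xF6.
P[3]: S = E(K, 0x6A) = 0x0C; 0x70 ⊕ 0x0C = 0x7C.
P[4]: S = E(K, 0x0C) = 0xAE; 0xBE ⊕ 0xAE = 0x10.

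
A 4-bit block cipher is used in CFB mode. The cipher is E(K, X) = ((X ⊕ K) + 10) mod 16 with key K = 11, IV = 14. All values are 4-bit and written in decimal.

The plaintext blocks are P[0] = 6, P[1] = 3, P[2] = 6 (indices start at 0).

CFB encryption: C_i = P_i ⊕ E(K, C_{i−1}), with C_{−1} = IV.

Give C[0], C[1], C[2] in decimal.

C[0] = 9, C[1] = 15, C[2] = 8

C[0]: E(K, 14) = 15; 6 ⊕ 15 = 9.
C[1]: E(K, 9) = 12; 3 ⊕ 12 = 15.
C[2]: E(K, 15) = 14; 6 ⊕ 14 = 8.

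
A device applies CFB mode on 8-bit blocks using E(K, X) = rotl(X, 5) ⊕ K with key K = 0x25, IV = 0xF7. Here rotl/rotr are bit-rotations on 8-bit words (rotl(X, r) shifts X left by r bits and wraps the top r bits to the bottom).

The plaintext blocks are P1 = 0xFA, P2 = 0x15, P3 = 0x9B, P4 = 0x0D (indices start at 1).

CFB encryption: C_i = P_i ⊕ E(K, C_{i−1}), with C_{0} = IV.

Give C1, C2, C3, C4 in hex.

C1: E(K, 0xF7) = 0xDB; 0xFA ⊕ 0xDB = 0x21.
C2: E(K, 0x21) = 0x01; 0x15 ⊕ 0x01 = 0x14.
C3: E(K, 0x14) = 0xA7; 0x9B ⊕ 0xA7 = 0x3C.
C4: E(K, 0x3C) = 0xA2; 0x0D ⊕ 0xA2 = 0xAF.

C1 = 0x21, C2 = 0x14, C3 = 0x3C, C4 = 0xAF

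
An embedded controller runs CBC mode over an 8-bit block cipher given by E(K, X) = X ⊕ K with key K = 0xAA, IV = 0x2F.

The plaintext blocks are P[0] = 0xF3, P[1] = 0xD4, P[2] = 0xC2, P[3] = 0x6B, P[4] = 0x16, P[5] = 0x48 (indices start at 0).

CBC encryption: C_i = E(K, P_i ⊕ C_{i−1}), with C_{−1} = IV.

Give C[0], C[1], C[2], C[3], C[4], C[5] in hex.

C[0] = 0x76, C[1] = 0x08, C[2] = 0x60, C[3] = 0xA1, C[4] = 0x1D, C[5] = 0xFF

C[0]: P[0] ⊕ 0x2F = 0xDC; E(K, 0xDC) = 0x76.
C[1]: P[1] ⊕ 0x76 = 0xA2; E(K, 0xA2) = 0x08.
C[2]: P[2] ⊕ 0x08 = 0xCA; E(K, 0xCA) = 0x60.
C[3]: P[3] ⊕ 0x60 = 0x0B; E(K, 0x0B) = 0xA1.
C[4]: P[4] ⊕ 0xA1 = 0xB7; E(K, 0xB7) = 0x1D.
C[5]: P[5] ⊕ 0x1D = 0x55; E(K, 0x55) = 0xFF.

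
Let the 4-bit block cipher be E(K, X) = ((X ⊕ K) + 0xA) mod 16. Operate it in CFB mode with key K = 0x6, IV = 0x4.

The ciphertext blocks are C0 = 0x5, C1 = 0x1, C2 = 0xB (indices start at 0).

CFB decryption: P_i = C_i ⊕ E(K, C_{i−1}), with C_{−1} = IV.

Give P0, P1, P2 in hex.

P0: E(K, 0x4) = 0xC; 0x5 ⊕ 0xC = 0x9.
P1: E(K, 0x5) = 0xD; 0x1 ⊕ 0xD = 0xC.
P2: E(K, 0x1) = 0x1; 0xB ⊕ 0x1 = 0xA.

P0 = 0x9, P1 = 0xC, P2 = 0xA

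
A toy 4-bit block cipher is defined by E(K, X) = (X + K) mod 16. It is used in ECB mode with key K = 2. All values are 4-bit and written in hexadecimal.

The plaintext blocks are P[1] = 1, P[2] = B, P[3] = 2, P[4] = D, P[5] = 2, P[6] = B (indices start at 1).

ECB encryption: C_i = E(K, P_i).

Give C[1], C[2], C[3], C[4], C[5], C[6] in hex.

C[1] = 3, C[2] = D, C[3] = 4, C[4] = F, C[5] = 4, C[6] = D

C[1]: E(K, 1) = 3.
C[2]: E(K, B) = D.
C[3]: E(K, 2) = 4.
C[4]: E(K, D) = F.
C[5]: E(K, 2) = 4.
C[6]: E(K, B) = D.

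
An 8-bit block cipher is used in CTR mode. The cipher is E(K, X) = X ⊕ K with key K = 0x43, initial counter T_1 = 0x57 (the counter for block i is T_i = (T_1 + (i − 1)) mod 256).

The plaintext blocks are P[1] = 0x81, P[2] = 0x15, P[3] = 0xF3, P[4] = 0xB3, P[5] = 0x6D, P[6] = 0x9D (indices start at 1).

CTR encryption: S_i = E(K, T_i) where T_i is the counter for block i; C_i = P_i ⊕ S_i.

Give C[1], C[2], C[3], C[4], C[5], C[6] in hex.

C[1]: T = 0x57, S = E(K, T) = 0x14; 0x81 ⊕ 0x14 = 0x95.
C[2]: T = 0x58, S = E(K, T) = 0x1B; 0x15 ⊕ 0x1B = 0x0E.
C[3]: T = 0x59, S = E(K, T) = 0x1A; 0xF3 ⊕ 0x1A = 0xE9.
C[4]: T = 0x5A, S = E(K, T) = 0x19; 0xB3 ⊕ 0x19 = 0xAA.
C[5]: T = 0x5B, S = E(K, T) = 0x18; 0x6D ⊕ 0x18 = 0x75.
C[6]: T = 0x5C, S = E(K, T) = 0x1F; 0x9D ⊕ 0x1F = 0x82.

C[1] = 0x95, C[2] = 0x0E, C[3] = 0xE9, C[4] = 0xAA, C[5] = 0x75, C[6] = 0x82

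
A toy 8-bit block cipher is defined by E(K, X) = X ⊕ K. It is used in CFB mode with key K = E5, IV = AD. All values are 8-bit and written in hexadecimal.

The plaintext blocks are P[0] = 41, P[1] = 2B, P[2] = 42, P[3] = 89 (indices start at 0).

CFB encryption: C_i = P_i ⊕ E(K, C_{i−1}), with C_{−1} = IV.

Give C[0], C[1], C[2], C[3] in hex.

C[0] = 09, C[1] = C7, C[2] = 60, C[3] = 0C

C[0]: E(K, AD) = 48; 41 ⊕ 48 = 09.
C[1]: E(K, 09) = EC; 2B ⊕ EC = C7.
C[2]: E(K, C7) = 22; 42 ⊕ 22 = 60.
C[3]: E(K, 60) = 85; 89 ⊕ 85 = 0C.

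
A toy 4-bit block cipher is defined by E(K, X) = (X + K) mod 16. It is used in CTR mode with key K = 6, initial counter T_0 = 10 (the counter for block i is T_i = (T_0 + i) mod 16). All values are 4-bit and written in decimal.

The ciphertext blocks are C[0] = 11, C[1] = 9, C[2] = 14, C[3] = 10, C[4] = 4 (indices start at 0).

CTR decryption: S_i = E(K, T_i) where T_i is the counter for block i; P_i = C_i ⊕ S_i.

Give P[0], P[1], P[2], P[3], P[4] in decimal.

P[0] = 11, P[1] = 8, P[2] = 12, P[3] = 9, P[4] = 0

P[0]: T = 10, S = E(K, T) = 0; 11 ⊕ 0 = 11.
P[1]: T = 11, S = E(K, T) = 1; 9 ⊕ 1 = 8.
P[2]: T = 12, S = E(K, T) = 2; 14 ⊕ 2 = 12.
P[3]: T = 13, S = E(K, T) = 3; 10 ⊕ 3 = 9.
P[4]: T = 14, S = E(K, T) = 4; 4 ⊕ 4 = 0.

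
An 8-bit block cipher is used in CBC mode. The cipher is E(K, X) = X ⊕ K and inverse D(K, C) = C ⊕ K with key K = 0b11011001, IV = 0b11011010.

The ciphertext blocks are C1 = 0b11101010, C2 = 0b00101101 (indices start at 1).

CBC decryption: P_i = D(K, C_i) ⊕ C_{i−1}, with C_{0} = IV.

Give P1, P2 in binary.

P1: D(K, 0b11101010) = 0b00110011; 0b00110011 ⊕ 0b11011010 = 0b11101001.
P2: D(K, 0b00101101) = 0b11110100; 0b11110100 ⊕ 0b11101010 = 0b00011110.

P1 = 0b11101001, P2 = 0b00011110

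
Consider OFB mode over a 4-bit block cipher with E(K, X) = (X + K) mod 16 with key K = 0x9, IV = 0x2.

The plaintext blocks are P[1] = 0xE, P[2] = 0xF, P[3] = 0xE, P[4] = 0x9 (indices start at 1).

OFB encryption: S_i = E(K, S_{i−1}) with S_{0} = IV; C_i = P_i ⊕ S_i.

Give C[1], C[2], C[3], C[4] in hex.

C[1]: S = E(K, 0x2) = 0xB; 0xE ⊕ 0xB = 0x5.
C[2]: S = E(K, 0xB) = 0x4; 0xF ⊕ 0x4 = 0xB.
C[3]: S = E(K, 0x4) = 0xD; 0xE ⊕ 0xD = 0x3.
C[4]: S = E(K, 0xD) = 0x6; 0x9 ⊕ 0x6 = 0xF.

C[1] = 0x5, C[2] = 0xB, C[3] = 0x3, C[4] = 0xF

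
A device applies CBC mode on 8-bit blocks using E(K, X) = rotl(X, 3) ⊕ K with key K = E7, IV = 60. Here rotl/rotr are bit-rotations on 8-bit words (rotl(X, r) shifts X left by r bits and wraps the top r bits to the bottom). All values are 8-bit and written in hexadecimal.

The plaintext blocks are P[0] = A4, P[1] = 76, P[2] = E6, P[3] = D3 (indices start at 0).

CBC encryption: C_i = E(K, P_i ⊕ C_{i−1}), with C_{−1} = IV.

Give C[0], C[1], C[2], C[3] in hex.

C[0] = C1, C[1] = 5A, C[2] = 02, C[3] = 69

C[0]: P[0] ⊕ 60 = C4; E(K, C4) = C1.
C[1]: P[1] ⊕ C1 = B7; E(K, B7) = 5A.
C[2]: P[2] ⊕ 5A = BC; E(K, BC) = 02.
C[3]: P[3] ⊕ 02 = D1; E(K, D1) = 69.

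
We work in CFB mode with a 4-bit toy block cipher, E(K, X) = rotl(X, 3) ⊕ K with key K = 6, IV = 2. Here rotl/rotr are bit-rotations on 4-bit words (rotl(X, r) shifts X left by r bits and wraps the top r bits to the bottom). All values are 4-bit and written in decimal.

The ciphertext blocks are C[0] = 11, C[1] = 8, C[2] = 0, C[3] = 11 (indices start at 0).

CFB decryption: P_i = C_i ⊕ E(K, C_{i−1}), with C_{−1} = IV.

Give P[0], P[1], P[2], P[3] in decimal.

P[0]: E(K, 2) = 7; 11 ⊕ 7 = 12.
P[1]: E(K, 11) = 11; 8 ⊕ 11 = 3.
P[2]: E(K, 8) = 2; 0 ⊕ 2 = 2.
P[3]: E(K, 0) = 6; 11 ⊕ 6 = 13.

P[0] = 12, P[1] = 3, P[2] = 2, P[3] = 13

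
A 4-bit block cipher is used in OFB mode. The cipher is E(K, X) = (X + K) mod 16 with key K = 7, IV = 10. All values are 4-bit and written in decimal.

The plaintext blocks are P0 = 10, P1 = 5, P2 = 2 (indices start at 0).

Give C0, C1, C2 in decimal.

OFB encryption: S_i = E(K, S_{i−1}) with S_{−1} = IV; C_i = P_i ⊕ S_i.
C0: S = E(K, 10) = 1; 10 ⊕ 1 = 11.
C1: S = E(K, 1) = 8; 5 ⊕ 8 = 13.
C2: S = E(K, 8) = 15; 2 ⊕ 15 = 13.

C0 = 11, C1 = 13, C2 = 13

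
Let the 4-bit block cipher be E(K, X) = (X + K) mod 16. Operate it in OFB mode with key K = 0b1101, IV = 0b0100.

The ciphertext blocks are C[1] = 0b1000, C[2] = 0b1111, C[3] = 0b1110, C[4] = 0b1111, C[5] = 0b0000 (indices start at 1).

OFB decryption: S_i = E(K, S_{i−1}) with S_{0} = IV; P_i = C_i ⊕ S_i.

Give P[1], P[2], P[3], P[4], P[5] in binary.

P[1] = 0b1001, P[2] = 0b0001, P[3] = 0b0101, P[4] = 0b0111, P[5] = 0b0101

P[1]: S = E(K, 0b0100) = 0b0001; 0b1000 ⊕ 0b0001 = 0b1001.
P[2]: S = E(K, 0b0001) = 0b1110; 0b1111 ⊕ 0b1110 = 0b0001.
P[3]: S = E(K, 0b1110) = 0b1011; 0b1110 ⊕ 0b1011 = 0b0101.
P[4]: S = E(K, 0b1011) = 0b1000; 0b1111 ⊕ 0b1000 = 0b0111.
P[5]: S = E(K, 0b1000) = 0b0101; 0b0000 ⊕ 0b0101 = 0b0101.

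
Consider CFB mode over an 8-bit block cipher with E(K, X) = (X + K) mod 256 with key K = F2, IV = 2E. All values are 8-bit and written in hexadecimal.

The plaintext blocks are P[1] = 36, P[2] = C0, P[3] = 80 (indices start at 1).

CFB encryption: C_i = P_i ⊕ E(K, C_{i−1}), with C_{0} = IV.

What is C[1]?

C[1] = 16

C[1]: E(K, 2E) = 20; 36 ⊕ 20 = 16.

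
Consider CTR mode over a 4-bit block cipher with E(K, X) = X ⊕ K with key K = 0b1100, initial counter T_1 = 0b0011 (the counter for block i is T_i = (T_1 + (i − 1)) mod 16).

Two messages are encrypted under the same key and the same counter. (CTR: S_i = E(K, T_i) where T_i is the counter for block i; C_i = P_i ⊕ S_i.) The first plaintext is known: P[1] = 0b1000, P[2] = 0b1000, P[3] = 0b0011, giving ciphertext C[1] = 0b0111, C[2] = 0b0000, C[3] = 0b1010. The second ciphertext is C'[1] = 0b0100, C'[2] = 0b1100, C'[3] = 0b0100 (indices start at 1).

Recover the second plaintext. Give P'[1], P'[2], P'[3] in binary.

In CTR with a reused counter, both messages share the same keystream S_i, so C_i ⊕ C'_i = P_i ⊕ P'_i and thus P'_i = P_i ⊕ C_i ⊕ C'_i.
P'[1]: 0b1000 ⊕ 0b0111 ⊕ 0b0100 = 0b1011.
P'[2]: 0b1000 ⊕ 0b0000 ⊕ 0b1100 = 0b0100.
P'[3]: 0b0011 ⊕ 0b1010 ⊕ 0b0100 = 0b1101.

P'[1] = 0b1011, P'[2] = 0b0100, P'[3] = 0b1101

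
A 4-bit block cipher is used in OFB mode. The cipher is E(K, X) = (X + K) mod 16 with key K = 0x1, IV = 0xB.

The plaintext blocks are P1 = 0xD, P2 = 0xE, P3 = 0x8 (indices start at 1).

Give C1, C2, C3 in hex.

OFB encryption: S_i = E(K, S_{i−1}) with S_{0} = IV; C_i = P_i ⊕ S_i.
C1: S = E(K, 0xB) = 0xC; 0xD ⊕ 0xC = 0x1.
C2: S = E(K, 0xC) = 0xD; 0xE ⊕ 0xD = 0x3.
C3: S = E(K, 0xD) = 0xE; 0x8 ⊕ 0xE = 0x6.

C1 = 0x1, C2 = 0x3, C3 = 0x6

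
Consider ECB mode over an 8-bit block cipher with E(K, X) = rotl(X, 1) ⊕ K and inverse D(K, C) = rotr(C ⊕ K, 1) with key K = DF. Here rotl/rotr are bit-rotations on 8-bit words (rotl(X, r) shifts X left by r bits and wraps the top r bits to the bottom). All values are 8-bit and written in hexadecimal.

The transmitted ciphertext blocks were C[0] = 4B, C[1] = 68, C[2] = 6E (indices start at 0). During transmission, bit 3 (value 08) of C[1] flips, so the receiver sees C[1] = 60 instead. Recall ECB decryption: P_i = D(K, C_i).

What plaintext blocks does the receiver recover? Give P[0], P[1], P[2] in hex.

Only C[1] changed, to 60. In ECB, a change in C_i affects only P_i. Decrypting the received ciphertext:
P[0]: D(K, 4B) = 4A.
P[1]: D(K, 60) = DF.
P[2]: D(K, 6E) = D8.
Blocks that differ from the original plaintext: P[1].

P[0] = 4A, P[1] = DF, P[2] = D8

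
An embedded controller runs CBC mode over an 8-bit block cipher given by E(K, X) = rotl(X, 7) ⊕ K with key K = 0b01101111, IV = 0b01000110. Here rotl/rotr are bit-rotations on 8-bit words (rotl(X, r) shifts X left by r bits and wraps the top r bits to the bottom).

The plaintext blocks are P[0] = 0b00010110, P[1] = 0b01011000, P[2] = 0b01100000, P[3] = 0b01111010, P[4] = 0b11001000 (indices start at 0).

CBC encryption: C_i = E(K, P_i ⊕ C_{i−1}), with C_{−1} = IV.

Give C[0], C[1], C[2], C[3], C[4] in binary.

C[0]: P[0] ⊕ 0b01000110 = 0b01010000; E(K, 0b01010000) = 0b01000111.
C[1]: P[1] ⊕ 0b01000111 = 0b00011111; E(K, 0b00011111) = 0b11100000.
C[2]: P[2] ⊕ 0b11100000 = 0b10000000; E(K, 0b10000000) = 0b00101111.
C[3]: P[3] ⊕ 0b00101111 = 0b01010101; E(K, 0b01010101) = 0b11000101.
C[4]: P[4] ⊕ 0b11000101 = 0b00001101; E(K, 0b00001101) = 0b11101001.

C[0] = 0b01000111, C[1] = 0b11100000, C[2] = 0b00101111, C[3] = 0b11000101, C[4] = 0b11101001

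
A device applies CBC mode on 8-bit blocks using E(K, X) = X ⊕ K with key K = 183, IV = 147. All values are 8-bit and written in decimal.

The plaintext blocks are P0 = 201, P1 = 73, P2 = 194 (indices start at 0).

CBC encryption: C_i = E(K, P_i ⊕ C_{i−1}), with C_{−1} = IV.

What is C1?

C0: P0 ⊕ 147 = 90; E(K, 90) = 237.
C1: P1 ⊕ 237 = 164; E(K, 164) = 19.

C1 = 19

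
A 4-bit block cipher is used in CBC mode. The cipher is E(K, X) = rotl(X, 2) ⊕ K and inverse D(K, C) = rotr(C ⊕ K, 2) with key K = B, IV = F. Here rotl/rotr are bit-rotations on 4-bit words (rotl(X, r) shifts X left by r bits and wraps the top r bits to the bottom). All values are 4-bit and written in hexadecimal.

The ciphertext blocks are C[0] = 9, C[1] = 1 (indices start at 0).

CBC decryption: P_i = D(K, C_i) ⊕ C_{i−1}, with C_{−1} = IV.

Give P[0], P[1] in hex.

P[0]: D(K, 9) = 8; 8 ⊕ F = 7.
P[1]: D(K, 1) = A; A ⊕ 9 = 3.

P[0] = 7, P[1] = 3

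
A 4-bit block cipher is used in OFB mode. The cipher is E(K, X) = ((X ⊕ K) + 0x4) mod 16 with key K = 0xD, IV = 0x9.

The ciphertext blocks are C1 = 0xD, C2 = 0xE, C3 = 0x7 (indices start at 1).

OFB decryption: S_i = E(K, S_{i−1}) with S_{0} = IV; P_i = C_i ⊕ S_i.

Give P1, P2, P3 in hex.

P1: S = E(K, 0x9) = 0x8; 0xD ⊕ 0x8 = 0x5.
P2: S = E(K, 0x8) = 0x9; 0xE ⊕ 0x9 = 0x7.
P3: S = E(K, 0x9) = 0x8; 0x7 ⊕ 0x8 = 0xF.

P1 = 0x5, P2 = 0x7, P3 = 0xF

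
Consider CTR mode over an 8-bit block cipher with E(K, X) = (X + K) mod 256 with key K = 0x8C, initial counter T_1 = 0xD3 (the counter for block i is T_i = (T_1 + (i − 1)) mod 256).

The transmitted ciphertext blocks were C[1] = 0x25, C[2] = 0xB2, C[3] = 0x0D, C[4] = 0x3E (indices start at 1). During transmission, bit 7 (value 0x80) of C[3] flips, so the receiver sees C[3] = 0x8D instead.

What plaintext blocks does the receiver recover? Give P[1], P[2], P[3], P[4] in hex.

CTR decryption: S_i = E(K, T_i) where T_i is the counter for block i; P_i = C_i ⊕ S_i.
Only C[3] changed, to 0x8D. In CTR, a change in C_i flips the same bit in P_i only; the keystream is unaffected. Decrypting the received ciphertext:
P[1]: T = 0xD3, S = E(K, T) = 0x5F; 0x25 ⊕ 0x5F = 0x7A.
P[2]: T = 0xD4, S = E(K, T) = 0x60; 0xB2 ⊕ 0x60 = 0xD2.
P[3]: T = 0xD5, S = E(K, T) = 0x61; 0x8D ⊕ 0x61 = 0xEC.
P[4]: T = 0xD6, S = E(K, T) = 0x62; 0x3E ⊕ 0x62 = 0x5C.
Blocks that differ from the original plaintext: P[3].

P[1] = 0x7A, P[2] = 0xD2, P[3] = 0xEC, P[4] = 0x5C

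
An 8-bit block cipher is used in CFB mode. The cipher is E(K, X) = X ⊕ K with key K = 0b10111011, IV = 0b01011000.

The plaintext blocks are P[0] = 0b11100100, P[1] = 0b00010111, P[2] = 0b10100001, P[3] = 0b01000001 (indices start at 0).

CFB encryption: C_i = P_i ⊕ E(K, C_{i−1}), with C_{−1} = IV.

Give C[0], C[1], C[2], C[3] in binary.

C[0] = 0b00000111, C[1] = 0b10101011, C[2] = 0b10110001, C[3] = 0b01001011

C[0]: E(K, 0b01011000) = 0b11100011; 0b11100100 ⊕ 0b11100011 = 0b00000111.
C[1]: E(K, 0b00000111) = 0b10111100; 0b00010111 ⊕ 0b10111100 = 0b10101011.
C[2]: E(K, 0b10101011) = 0b00010000; 0b10100001 ⊕ 0b00010000 = 0b10110001.
C[3]: E(K, 0b10110001) = 0b00001010; 0b01000001 ⊕ 0b00001010 = 0b01001011.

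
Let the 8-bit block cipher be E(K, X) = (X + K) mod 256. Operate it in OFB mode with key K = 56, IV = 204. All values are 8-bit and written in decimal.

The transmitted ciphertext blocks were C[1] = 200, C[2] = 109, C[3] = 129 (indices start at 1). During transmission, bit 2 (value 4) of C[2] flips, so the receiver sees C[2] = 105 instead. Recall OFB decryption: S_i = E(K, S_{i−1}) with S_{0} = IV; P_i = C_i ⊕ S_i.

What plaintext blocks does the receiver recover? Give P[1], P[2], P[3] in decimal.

Only C[2] changed, to 105. In OFB, a change in C_i flips the same bit in P_i only; the keystream is unaffected. Decrypting the received ciphertext:
P[1]: S = E(K, 204) = 4; 200 ⊕ 4 = 204.
P[2]: S = E(K, 4) = 60; 105 ⊕ 60 = 85.
P[3]: S = E(K, 60) = 116; 129 ⊕ 116 = 245.
Blocks that differ from the original plaintext: P[2].

P[1] = 204, P[2] = 85, P[3] = 245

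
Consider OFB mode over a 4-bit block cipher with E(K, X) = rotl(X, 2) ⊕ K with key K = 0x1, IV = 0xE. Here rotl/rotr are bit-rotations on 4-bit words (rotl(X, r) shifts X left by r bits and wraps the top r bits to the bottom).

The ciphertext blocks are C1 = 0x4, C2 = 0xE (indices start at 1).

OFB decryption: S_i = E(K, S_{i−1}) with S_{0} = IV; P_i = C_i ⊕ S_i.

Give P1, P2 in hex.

P1: S = E(K, 0xE) = 0xA; 0x4 ⊕ 0xA = 0xE.
P2: S = E(K, 0xA) = 0xB; 0xE ⊕ 0xB = 0x5.

P1 = 0xE, P2 = 0x5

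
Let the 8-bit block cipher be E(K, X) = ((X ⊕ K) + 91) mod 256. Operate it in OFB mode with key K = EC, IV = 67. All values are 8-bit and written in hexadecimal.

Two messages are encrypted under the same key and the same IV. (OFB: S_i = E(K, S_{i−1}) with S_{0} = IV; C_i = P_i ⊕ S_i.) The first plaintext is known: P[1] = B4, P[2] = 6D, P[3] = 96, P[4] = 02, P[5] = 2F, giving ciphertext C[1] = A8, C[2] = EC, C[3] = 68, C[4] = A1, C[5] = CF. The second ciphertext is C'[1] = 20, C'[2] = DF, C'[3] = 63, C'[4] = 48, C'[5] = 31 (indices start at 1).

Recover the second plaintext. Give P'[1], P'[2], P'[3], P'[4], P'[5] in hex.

In OFB with a reused IV, both messages share the same keystream S_i, so C_i ⊕ C'_i = P_i ⊕ P'_i and thus P'_i = P_i ⊕ C_i ⊕ C'_i.
P'[1]: B4 ⊕ A8 ⊕ 20 = 3C.
P'[2]: 6D ⊕ EC ⊕ DF = 5E.
P'[3]: 96 ⊕ 68 ⊕ 63 = 9D.
P'[4]: 02 ⊕ A1 ⊕ 48 = EB.
P'[5]: 2F ⊕ CF ⊕ 31 = D1.

P'[1] = 3C, P'[2] = 5E, P'[3] = 9D, P'[4] = EB, P'[5] = D1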